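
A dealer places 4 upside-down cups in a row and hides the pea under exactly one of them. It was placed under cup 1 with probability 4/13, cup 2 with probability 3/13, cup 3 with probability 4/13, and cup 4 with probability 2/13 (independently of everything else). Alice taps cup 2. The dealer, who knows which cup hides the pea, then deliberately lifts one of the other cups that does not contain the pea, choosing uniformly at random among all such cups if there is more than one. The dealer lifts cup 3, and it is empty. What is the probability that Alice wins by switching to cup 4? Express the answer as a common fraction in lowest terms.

Apply Bayes' rule, conditioning on where the pea actually is.
If it is under cup 1 (prior 4/13): the dealer has 2 equally likely choices, so probability 1/2; weight (4/13)·(1/2) = 2/13.
If it is under cup 2 (prior 3/13): the dealer has 3 equally likely choices, so probability 1/3; weight (3/13)·(1/3) = 1/13.
If it is under cup 3 (prior 4/13): the dealer opened cup 3, so this case is ruled out; weight (4/13)·0 = 0.
If it is under cup 4 (prior 2/13): the dealer has 2 equally likely choices, so probability 1/2; weight (2/13)·(1/2) = 1/13.
The weights sum to 4/13.
So P(the pea under cup 4 | the dealer opened cup 3) = (1/13) / (4/13) = 1/4.

1/4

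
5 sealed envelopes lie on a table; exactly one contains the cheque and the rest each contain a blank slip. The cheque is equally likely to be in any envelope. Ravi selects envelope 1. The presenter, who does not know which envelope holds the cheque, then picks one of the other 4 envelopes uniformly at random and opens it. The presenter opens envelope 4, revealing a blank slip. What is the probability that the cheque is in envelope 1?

Apply Bayes' rule, conditioning on where the cheque actually is.
If it is in any of envelopes 1, 2, 3, and 5 (prior 1/5 each): the presenter picks envelope 4 with probability 1/4 regardless, and it is not the prize; weight (1/5)·(1/4) = 1/20 each.
If it is in envelope 4 (prior 1/5): the presenter opened envelope 4, so this case is ruled out; weight (1/5)·0 = 0.
The weights sum to 1/5.
So P(the cheque in envelope 1 | the presenter opened envelope 4) = (1/20) / (1/5) = 1/4.

1/4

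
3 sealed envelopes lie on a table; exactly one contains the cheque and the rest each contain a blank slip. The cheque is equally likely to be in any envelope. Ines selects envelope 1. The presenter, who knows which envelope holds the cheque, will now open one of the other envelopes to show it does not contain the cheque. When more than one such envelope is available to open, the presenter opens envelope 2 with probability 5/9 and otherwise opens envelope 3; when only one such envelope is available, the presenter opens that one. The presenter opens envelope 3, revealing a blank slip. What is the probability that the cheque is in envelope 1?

Consider each possible location of the cheque in turn.
If it is in envelope 1 (prior 1/3): envelope 2 is available but not opened, probability 4/9; weight (1/3)·(4/9) = 4/27.
If it is in envelope 2 (prior 1/3): only envelope 3 is available, probability 1; weight (1/3)·1 = 1/3.
If it is in envelope 3 (prior 1/3): the presenter opened envelope 3, so this case is ruled out; weight (1/3)·0 = 0.
The weights sum to 13/27.
So P(the cheque in envelope 1 | the presenter opened envelope 3) = (4/27) / (13/27) = 4/13.

4/13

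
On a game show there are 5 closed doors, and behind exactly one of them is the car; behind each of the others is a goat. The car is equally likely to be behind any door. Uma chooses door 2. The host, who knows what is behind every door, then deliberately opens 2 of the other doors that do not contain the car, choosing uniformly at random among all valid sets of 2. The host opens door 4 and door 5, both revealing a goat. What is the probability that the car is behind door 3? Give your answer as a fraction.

2/5

Consider each possible location of the car in turn.
If it is behind either of doors 1 and 3 (prior 1/5 each): the host has 3 equally likely choices, so probability 1/3; weight (1/5)·(1/3) = 1/15 each.
If it is behind door 2 (prior 1/5): the host has 6 equally likely choices, so probability 1/6; weight (1/5)·(1/6) = 1/30.
If it is behind either of doors 4 and 5 (prior 1/5 each): that door was opened and seen not to hold the prize — ruled out; weight (1/5)·0 = 0 each.
The weights sum to 1/6.
So P(the car behind door 3 | the host opened door 4 and door 5) = (1/15) / (1/6) = 2/5.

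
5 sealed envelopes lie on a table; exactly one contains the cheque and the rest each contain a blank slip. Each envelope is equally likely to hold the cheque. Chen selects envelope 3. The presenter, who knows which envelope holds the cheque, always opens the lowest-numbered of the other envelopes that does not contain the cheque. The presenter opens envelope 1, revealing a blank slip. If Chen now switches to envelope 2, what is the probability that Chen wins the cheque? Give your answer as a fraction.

Apply Bayes' rule, conditioning on where the cheque actually is.
If it is in envelope 1 (prior 1/5): the presenter opened envelope 1, so this case is ruled out; weight (1/5)·0 = 0.
If it is in any of envelopes 2, 3, 4, and 5 (prior 1/5 each): envelope 1 is the lowest-numbered option available, probability 1; weight (1/5)·1 = 1/5 each.
The weights sum to 4/5.
So P(the cheque in envelope 2 | the presenter opened envelope 1) = (1/5) / (4/5) = 1/4.

1/4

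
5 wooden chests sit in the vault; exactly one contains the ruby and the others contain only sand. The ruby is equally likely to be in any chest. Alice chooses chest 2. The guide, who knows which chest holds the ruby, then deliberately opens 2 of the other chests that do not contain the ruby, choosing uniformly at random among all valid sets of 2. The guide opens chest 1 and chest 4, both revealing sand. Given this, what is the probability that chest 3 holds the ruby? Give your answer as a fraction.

Condition on the true location of the ruby.
If it is in either of chests 1 and 4 (prior 1/5 each): that chest was opened and seen not to hold the prize — ruled out; weight (1/5)·0 = 0 each.
If it is in chest 2 (prior 1/5): the guide has 6 equally likely choices, so probability 1/6; weight (1/5)·(1/6) = 1/30.
If it is in either of chests 3 and 5 (prior 1/5 each): the guide has 3 equally likely choices, so probability 1/3; weight (1/5)·(1/3) = 1/15 each.
The weights sum to 1/6.
So P(the ruby in chest 3 | the guide opened chest 1 and chest 4) = (1/15) / (1/6) = 2/5.

2/5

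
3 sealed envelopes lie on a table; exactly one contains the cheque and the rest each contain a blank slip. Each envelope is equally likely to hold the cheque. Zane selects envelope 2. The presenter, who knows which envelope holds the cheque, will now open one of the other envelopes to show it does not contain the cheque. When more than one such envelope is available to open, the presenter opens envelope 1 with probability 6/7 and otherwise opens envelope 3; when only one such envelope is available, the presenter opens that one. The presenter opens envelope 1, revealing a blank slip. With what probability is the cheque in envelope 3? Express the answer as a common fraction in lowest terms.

Apply Bayes' rule, conditioning on where the cheque actually is.
If it is in envelope 1 (prior 1/3): the presenter opened envelope 1, so this case is ruled out; weight (1/3)·0 = 0.
If it is in envelope 2 (prior 1/3): envelope 1 is available, opened with probability 6/7; weight (1/3)·(6/7) = 2/7.
If it is in envelope 3 (prior 1/3): only envelope 1 is available, probability 1; weight (1/3)·1 = 1/3.
The weights sum to 13/21.
So P(the cheque in envelope 3 | the presenter opened envelope 1) = (1/3) / (13/21) = 7/13.

7/13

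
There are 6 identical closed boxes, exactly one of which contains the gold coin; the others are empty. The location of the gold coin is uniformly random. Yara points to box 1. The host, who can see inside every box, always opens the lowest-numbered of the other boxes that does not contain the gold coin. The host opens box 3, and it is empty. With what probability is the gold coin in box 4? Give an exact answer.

Condition on the true location of the gold coin.
If it is in any of boxes 1, 4, 5, and 6 (prior 1/6 each): the host would have opened box 2 instead, probability 0; weight (1/6)·0 = 0 each.
If it is in box 2 (prior 1/6): box 3 is the lowest-numbered option available, probability 1; weight (1/6)·1 = 1/6.
If it is in box 3 (prior 1/6): the host opened box 3, so this case is ruled out; weight (1/6)·0 = 0.
The weights sum to 1/6.
So P(the gold coin in box 4 | the host opened box 3) = 0 / (1/6) = 0.

0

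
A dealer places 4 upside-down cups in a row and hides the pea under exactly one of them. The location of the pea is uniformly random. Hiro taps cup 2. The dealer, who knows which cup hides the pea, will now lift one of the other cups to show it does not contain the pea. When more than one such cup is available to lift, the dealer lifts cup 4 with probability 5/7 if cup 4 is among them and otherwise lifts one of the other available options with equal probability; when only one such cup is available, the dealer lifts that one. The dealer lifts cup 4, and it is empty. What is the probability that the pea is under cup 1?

1/3

Consider each possible location of the pea in turn.
If it is under any of cups 1, 2, and 3 (prior 1/4 each): cup 4 is available, opened with probability 5/7; weight (1/4)·(5/7) = 5/28 each.
If it is under cup 4 (prior 1/4): the dealer opened cup 4, so this case is ruled out; weight (1/4)·0 = 0.
The weights sum to 15/28.
So P(the pea under cup 1 | the dealer opened cup 4) = (5/28) / (15/28) = 1/3.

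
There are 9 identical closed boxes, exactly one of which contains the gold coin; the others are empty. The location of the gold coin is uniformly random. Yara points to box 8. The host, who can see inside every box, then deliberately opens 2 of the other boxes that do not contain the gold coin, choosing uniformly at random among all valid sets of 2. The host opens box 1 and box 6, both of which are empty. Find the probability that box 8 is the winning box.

1/9

Apply Bayes' rule, conditioning on where the gold coin actually is.
If it is in either of boxes 1 and 6 (prior 1/9 each): that box was opened and seen not to hold the prize — ruled out; weight (1/9)·0 = 0 each.
If it is in any of boxes 2, 3, 4, 5, 7, and 9 (prior 1/9 each): the host has 21 equally likely choices, so probability 1/21; weight (1/9)·(1/21) = 1/189 each.
If it is in box 8 (prior 1/9): the host has 28 equally likely choices, so probability 1/28; weight (1/9)·(1/28) = 1/252.
The weights sum to 1/28.
So P(the gold coin in box 8 | the host opened box 1 and box 6) = (1/252) / (1/28) = 1/9.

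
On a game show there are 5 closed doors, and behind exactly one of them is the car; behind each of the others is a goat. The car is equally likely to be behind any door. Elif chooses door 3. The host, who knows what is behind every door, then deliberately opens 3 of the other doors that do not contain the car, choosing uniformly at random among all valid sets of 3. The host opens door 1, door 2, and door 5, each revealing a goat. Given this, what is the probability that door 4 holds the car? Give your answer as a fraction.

Condition on the true location of the car.
If it is behind any of doors 1, 2, and 5 (prior 1/5 each): that door was opened and seen not to hold the prize — ruled out; weight (1/5)·0 = 0 each.
If it is behind door 3 (prior 1/5): the host has 4 equally likely choices, so probability 1/4; weight (1/5)·(1/4) = 1/20.
If it is behind door 4 (prior 1/5): the host has no choice, probability 1; weight (1/5)·1 = 1/5.
The weights sum to 1/4.
So P(the car behind door 4 | the host opened door 1, door 2, and door 5) = (1/5) / (1/4) = 4/5.

4/5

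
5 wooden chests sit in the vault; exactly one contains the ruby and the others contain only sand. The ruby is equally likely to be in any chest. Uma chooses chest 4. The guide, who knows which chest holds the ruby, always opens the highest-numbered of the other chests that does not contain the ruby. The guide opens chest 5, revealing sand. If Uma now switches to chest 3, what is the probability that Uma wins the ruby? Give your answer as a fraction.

Consider each possible location of the ruby in turn.
If it is in any of chests 1, 2, 3, and 4 (prior 1/5 each): chest 5 is the highest-numbered option available, probability 1; weight (1/5)·1 = 1/5 each.
If it is in chest 5 (prior 1/5): the guide opened chest 5, so this case is ruled out; weight (1/5)·0 = 0.
The weights sum to 4/5.
So P(the ruby in chest 3 | the guide opened chest 5) = (1/5) / (4/5) = 1/4.

1/4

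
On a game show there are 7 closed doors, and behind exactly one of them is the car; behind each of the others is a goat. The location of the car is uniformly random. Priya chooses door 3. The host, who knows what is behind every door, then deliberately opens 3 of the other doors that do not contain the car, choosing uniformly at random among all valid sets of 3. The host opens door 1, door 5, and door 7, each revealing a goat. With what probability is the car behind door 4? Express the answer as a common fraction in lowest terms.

2/7

Consider each possible location of the car in turn.
If it is behind any of doors 1, 5, and 7 (prior 1/7 each): that door was opened and seen not to hold the prize — ruled out; weight (1/7)·0 = 0 each.
If it is behind any of doors 2, 4, and 6 (prior 1/7 each): the host has 10 equally likely choices, so probability 1/10; weight (1/7)·(1/10) = 1/70 each.
If it is behind door 3 (prior 1/7): the host has 20 equally likely choices, so probability 1/20; weight (1/7)·(1/20) = 1/140.
The weights sum to 1/20.
So P(the car behind door 4 | the host opened door 1, door 5, and door 7) = (1/70) / (1/20) = 2/7.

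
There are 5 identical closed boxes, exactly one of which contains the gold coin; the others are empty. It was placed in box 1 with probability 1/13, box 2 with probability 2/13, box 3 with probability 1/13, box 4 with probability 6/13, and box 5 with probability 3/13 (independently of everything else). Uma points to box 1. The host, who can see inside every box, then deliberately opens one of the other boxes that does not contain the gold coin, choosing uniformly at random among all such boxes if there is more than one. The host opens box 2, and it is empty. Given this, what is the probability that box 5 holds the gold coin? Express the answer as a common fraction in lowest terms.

12/43

Consider each possible location of the gold coin in turn.
If it is in box 1 (prior 1/13): the host has 4 equally likely choices, so probability 1/4; weight (1/13)·(1/4) = 1/52.
If it is in box 2 (prior 2/13): the host opened box 2, so this case is ruled out; weight (2/13)·0 = 0.
If it is in box 3 (prior 1/13): the host has 3 equally likely choices, so probability 1/3; weight (1/13)·(1/3) = 1/39.
If it is in box 4 (prior 6/13): the host has 3 equally likely choices, so probability 1/3; weight (6/13)·(1/3) = 2/13.
If it is in box 5 (prior 3/13): the host has 3 equally likely choices, so probability 1/3; weight (3/13)·(1/3) = 1/13.
The weights sum to 43/156.
So P(the gold coin in box 5 | the host opened box 2) = (1/13) / (43/156) = 12/43.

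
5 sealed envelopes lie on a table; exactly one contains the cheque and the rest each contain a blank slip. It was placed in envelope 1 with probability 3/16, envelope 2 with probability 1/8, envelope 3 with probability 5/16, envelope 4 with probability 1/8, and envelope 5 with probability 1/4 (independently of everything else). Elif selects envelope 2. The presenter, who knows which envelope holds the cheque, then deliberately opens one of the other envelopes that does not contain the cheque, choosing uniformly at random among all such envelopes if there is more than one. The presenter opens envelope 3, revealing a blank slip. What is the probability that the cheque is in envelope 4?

4/21

Apply Bayes' rule, conditioning on where the cheque actually is.
If it is in envelope 1 (prior 3/16): the presenter has 3 equally likely choices, so probability 1/3; weight (3/16)·(1/3) = 1/16.
If it is in envelope 2 (prior 1/8): the presenter has 4 equally likely choices, so probability 1/4; weight (1/8)·(1/4) = 1/32.
If it is in envelope 3 (prior 5/16): the presenter opened envelope 3, so this case is ruled out; weight (5/16)·0 = 0.
If it is in envelope 4 (prior 1/8): the presenter has 3 equally likely choices, so probability 1/3; weight (1/8)·(1/3) = 1/24.
If it is in envelope 5 (prior 1/4): the presenter has 3 equally likely choices, so probability 1/3; weight (1/4)·(1/3) = 1/12.
The weights sum to 7/32.
So P(the cheque in envelope 4 | the presenter opened envelope 3) = (1/24) / (7/32) = 4/21.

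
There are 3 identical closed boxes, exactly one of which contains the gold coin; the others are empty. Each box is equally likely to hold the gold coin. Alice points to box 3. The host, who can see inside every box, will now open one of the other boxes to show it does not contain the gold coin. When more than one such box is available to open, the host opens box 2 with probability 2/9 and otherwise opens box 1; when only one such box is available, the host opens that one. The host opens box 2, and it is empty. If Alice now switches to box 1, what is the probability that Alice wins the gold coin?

Condition on the true location of the gold coin.
If it is in box 1 (prior 1/3): only box 2 is available, probability 1; weight (1/3)·1 = 1/3.
If it is in box 2 (prior 1/3): the host opened box 2, so this case is ruled out; weight (1/3)·0 = 0.
If it is in box 3 (prior 1/3): box 2 is available, opened with probability 2/9; weight (1/3)·(2/9) = 2/27.
The weights sum to 11/27.
So P(the gold coin in box 1 | the host opened box 2) = (1/3) / (11/27) = 9/11.

9/11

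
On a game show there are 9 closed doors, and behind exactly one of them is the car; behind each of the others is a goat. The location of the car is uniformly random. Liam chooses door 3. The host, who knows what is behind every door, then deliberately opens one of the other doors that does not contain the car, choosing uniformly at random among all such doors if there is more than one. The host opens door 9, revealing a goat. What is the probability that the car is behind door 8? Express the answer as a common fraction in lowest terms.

Consider each possible location of the car in turn.
If it is behind any of doors 1, 2, 4, 5, 6, 7, and 8 (prior 1/9 each): the host has 7 equally likely choices, so probability 1/7; weight (1/9)·(1/7) = 1/63 each.
If it is behind door 3 (prior 1/9): the host has 8 equally likely choices, so probability 1/8; weight (1/9)·(1/8) = 1/72.
If it is behind door 9 (prior 1/9): the host opened door 9, so this case is ruled out; weight (1/9)·0 = 0.
The weights sum to 1/8.
So P(the car behind door 8 | the host opened door 9) = (1/63) / (1/8) = 8/63.

8/63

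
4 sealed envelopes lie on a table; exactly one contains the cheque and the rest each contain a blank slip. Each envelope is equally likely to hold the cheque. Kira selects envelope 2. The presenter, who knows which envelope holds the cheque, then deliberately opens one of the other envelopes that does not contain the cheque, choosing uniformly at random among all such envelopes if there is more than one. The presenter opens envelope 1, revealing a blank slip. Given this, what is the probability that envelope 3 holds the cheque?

Condition on the true location of the cheque.
If it is in envelope 1 (prior 1/4): the presenter opened envelope 1, so this case is ruled out; weight (1/4)·0 = 0.
If it is in envelope 2 (prior 1/4): the presenter has 3 equally likely choices, so probability 1/3; weight (1/4)·(1/3) = 1/12.
If it is in either of envelopes 3 and 4 (prior 1/4 each): the presenter has 2 equally likely choices, so probability 1/2; weight (1/4)·(1/2) = 1/8 each.
The weights sum to 1/3.
So P(the cheque in envelope 3 | the presenter opened envelope 1) = (1/8) / (1/3) = 3/8.

3/8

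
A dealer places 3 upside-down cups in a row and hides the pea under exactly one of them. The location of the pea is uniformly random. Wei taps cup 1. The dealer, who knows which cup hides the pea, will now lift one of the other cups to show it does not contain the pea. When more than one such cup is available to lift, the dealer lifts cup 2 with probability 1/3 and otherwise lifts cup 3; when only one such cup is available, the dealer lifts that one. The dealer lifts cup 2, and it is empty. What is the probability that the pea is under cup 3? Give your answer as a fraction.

3/4

Consider each possible location of the pea in turn.
If it is under cup 1 (prior 1/3): cup 2 is available, opened with probability 1/3; weight (1/3)·(1/3) = 1/9.
If it is under cup 2 (prior 1/3): the dealer opened cup 2, so this case is ruled out; weight (1/3)·0 = 0.
If it is under cup 3 (prior 1/3): only cup 2 is available, probability 1; weight (1/3)·1 = 1/3.
The weights sum to 4/9.
So P(the pea under cup 3 | the dealer opened cup 2) = (1/3) / (4/9) = 3/4.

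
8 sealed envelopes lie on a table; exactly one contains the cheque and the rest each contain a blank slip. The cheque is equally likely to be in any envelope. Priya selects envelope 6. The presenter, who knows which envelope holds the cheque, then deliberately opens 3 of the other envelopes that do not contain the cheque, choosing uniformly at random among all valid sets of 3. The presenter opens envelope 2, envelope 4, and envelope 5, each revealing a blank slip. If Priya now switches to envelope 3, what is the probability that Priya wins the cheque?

Condition on the true location of the cheque.
If it is in any of envelopes 1, 3, 7, and 8 (prior 1/8 each): the presenter has 20 equally likely choices, so probability 1/20; weight (1/8)·(1/20) = 1/160 each.
If it is in any of envelopes 2, 4, and 5 (prior 1/8 each): that envelope was opened and seen not to hold the prize — ruled out; weight (1/8)·0 = 0 each.
If it is in envelope 6 (prior 1/8): the presenter has 35 equally likely choices, so probability 1/35; weight (1/8)·(1/35) = 1/280.
The weights sum to 1/35.
So P(the cheque in envelope 3 | the presenter opened envelope 2, envelope 4, and envelope 5) = (1/160) / (1/35) = 7/32.

7/32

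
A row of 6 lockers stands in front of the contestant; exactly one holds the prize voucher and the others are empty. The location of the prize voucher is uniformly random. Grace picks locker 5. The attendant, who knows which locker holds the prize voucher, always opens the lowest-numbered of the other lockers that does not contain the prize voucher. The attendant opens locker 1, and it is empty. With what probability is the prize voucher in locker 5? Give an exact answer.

1/5

Consider each possible location of the prize voucher in turn.
If it is in locker 1 (prior 1/6): the attendant opened locker 1, so this case is ruled out; weight (1/6)·0 = 0.
If it is in any of lockers 2, 3, 4, 5, and 6 (prior 1/6 each): locker 1 is the lowest-numbered option available, probability 1; weight (1/6)·1 = 1/6 each.
The weights sum to 5/6.
So P(the prize voucher in locker 5 | the attendant opened locker 1) = (1/6) / (5/6) = 1/5.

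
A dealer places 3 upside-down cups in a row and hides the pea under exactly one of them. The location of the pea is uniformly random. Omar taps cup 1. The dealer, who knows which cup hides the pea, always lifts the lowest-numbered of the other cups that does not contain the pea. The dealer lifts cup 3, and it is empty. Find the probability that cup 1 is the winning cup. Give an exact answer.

Apply Bayes' rule, conditioning on where the pea actually is.
If it is under cup 1 (prior 1/3): the dealer would have opened cup 2 instead, probability 0; weight (1/3)·0 = 0.
If it is under cup 2 (prior 1/3): cup 3 is the lowest-numbered option available, probability 1; weight (1/3)·1 = 1/3.
If it is under cup 3 (prior 1/3): the dealer opened cup 3, so this case is ruled out; weight (1/3)·0 = 0.
The weights sum to 1/3.
So P(the pea under cup 1 | the dealer opened cup 3) = 0 / (1/3) = 0.

0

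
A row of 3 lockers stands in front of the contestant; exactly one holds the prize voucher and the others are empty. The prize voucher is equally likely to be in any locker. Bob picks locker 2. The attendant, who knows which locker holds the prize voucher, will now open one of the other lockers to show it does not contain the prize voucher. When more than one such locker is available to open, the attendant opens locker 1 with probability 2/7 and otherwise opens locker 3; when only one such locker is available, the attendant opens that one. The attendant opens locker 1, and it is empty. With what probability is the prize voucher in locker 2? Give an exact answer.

2/9

Condition on the true location of the prize voucher.
If it is in locker 1 (prior 1/3): the attendant opened locker 1, so this case is ruled out; weight (1/3)·0 = 0.
If it is in locker 2 (prior 1/3): locker 1 is available, opened with probability 2/7; weight (1/3)·(2/7) = 2/21.
If it is in locker 3 (prior 1/3): only locker 1 is available, probability 1; weight (1/3)·1 = 1/3.
The weights sum to 3/7.
So P(the prize voucher in locker 2 | the attendant opened locker 1) = (2/21) / (3/7) = 2/9.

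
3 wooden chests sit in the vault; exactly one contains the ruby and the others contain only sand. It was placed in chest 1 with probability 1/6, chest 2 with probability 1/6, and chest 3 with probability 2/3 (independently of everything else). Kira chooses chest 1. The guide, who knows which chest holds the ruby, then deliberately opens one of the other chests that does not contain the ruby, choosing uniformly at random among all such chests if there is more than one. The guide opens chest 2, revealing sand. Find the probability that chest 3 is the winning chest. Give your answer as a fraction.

8/9

Consider each possible location of the ruby in turn.
If it is in chest 1 (prior 1/6): the guide has 2 equally likely choices, so probability 1/2; weight (1/6)·(1/2) = 1/12.
If it is in chest 2 (prior 1/6): the guide opened chest 2, so this case is ruled out; weight (1/6)·0 = 0.
If it is in chest 3 (prior 2/3): the guide has no choice, probability 1; weight (2/3)·1 = 2/3.
The weights sum to 3/4.
So P(the ruby in chest 3 | the guide opened chest 2) = (2/3) / (3/4) = 8/9.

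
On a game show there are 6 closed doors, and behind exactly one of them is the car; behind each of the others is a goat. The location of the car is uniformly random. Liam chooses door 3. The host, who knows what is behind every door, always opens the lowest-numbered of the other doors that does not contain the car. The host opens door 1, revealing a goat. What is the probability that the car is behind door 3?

1/5

Condition on the true location of the car.
If it is behind door 1 (prior 1/6): the host opened door 1, so this case is ruled out; weight (1/6)·0 = 0.
If it is behind any of doors 2, 3, 4, 5, and 6 (prior 1/6 each): door 1 is the lowest-numbered option available, probability 1; weight (1/6)·1 = 1/6 each.
The weights sum to 5/6.
So P(the car behind door 3 | the host opened door 1) = (1/6) / (5/6) = 1/5.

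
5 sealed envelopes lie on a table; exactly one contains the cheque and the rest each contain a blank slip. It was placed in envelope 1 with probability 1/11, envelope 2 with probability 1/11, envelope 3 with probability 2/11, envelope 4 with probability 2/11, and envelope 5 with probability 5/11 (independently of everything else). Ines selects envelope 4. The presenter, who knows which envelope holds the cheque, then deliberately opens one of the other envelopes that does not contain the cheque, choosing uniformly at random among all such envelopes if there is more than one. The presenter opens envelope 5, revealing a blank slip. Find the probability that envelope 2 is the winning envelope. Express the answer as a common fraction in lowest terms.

2/11

Apply Bayes' rule, conditioning on where the cheque actually is.
If it is in either of envelopes 1 and 2 (prior 1/11 each): the presenter has 3 equally likely choices, so probability 1/3; weight (1/11)·(1/3) = 1/33 each.
If it is in envelope 3 (prior 2/11): the presenter has 3 equally likely choices, so probability 1/3; weight (2/11)·(1/3) = 2/33.
If it is in envelope 4 (prior 2/11): the presenter has 4 equally likely choices, so probability 1/4; weight (2/11)·(1/4) = 1/22.
If it is in envelope 5 (prior 5/11): the presenter opened envelope 5, so this case is ruled out; weight (5/11)·0 = 0.
The weights sum to 1/6.
So P(the cheque in envelope 2 | the presenter opened envelope 5) = (1/33) / (1/6) = 2/11.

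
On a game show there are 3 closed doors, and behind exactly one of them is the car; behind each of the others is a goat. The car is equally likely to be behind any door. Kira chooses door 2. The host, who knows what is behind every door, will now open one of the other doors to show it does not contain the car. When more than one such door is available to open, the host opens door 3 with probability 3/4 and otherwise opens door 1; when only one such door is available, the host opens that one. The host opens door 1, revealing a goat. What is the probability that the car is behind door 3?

4/5

Condition on the true location of the car.
If it is behind door 1 (prior 1/3): the host opened door 1, so this case is ruled out; weight (1/3)·0 = 0.
If it is behind door 2 (prior 1/3): door 3 is available but not opened, probability 1/4; weight (1/3)·(1/4) = 1/12.
If it is behind door 3 (prior 1/3): only door 1 is available, probability 1; weight (1/3)·1 = 1/3.
The weights sum to 5/12.
So P(the car behind door 3 | the host opened door 1) = (1/3) / (5/12) = 4/5.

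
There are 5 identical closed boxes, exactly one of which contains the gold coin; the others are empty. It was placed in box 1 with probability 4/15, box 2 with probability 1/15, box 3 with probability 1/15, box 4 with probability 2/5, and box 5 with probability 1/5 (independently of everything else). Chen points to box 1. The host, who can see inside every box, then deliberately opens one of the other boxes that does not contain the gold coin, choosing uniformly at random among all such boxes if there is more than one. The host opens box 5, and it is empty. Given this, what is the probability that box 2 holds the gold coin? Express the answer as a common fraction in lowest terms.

Apply Bayes' rule, conditioning on where the gold coin actually is.
If it is in box 1 (prior 4/15): the host has 4 equally likely choices, so probability 1/4; weight (4/15)·(1/4) = 1/15.
If it is in either of boxes 2 and 3 (prior 1/15 each): the host has 3 equally likely choices, so probability 1/3; weight (1/15)·(1/3) = 1/45 each.
If it is in box 4 (prior 2/5): the host has 3 equally likely choices, so probability 1/3; weight (2/5)·(1/3) = 2/15.
If it is in box 5 (prior 1/5): the host opened box 5, so this case is ruled out; weight (1/5)·0 = 0.
The weights sum to 11/45.
So P(the gold coin in box 2 | the host opened box 5) = (1/45) / (11/45) = 1/11.

1/11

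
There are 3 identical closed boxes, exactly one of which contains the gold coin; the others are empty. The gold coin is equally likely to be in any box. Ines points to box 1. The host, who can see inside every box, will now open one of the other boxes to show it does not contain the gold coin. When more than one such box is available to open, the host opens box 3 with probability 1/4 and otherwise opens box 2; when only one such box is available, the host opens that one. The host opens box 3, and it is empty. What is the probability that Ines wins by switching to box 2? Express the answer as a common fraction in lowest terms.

Consider each possible location of the gold coin in turn.
If it is in box 1 (prior 1/3): box 3 is available, opened with probability 1/4; weight (1/3)·(1/4) = 1/12.
If it is in box 2 (prior 1/3): only box 3 is available, probability 1; weight (1/3)·1 = 1/3.
If it is in box 3 (prior 1/3): the host opened box 3, so this case is ruled out; weight (1/3)·0 = 0.
The weights sum to 5/12.
So P(the gold coin in box 2 | the host opened box 3) = (1/3) / (5/12) = 4/5.

4/5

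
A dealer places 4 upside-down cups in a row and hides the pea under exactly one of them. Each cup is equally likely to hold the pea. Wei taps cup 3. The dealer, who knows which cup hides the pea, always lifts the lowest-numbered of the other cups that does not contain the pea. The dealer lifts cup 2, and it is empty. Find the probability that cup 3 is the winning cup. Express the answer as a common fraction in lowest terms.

Consider each possible location of the pea in turn.
If it is under cup 1 (prior 1/4): cup 2 is the lowest-numbered option available, probability 1; weight (1/4)·1 = 1/4.
If it is under cup 2 (prior 1/4): the dealer opened cup 2, so this case is ruled out; weight (1/4)·0 = 0.
If it is under either of cups 3 and 4 (prior 1/4 each): the dealer would have opened cup 1 instead, probability 0; weight (1/4)·0 = 0 each.
The weights sum to 1/4.
So P(the pea under cup 3 | the dealer opened cup 2) = 0 / (1/4) = 0.

0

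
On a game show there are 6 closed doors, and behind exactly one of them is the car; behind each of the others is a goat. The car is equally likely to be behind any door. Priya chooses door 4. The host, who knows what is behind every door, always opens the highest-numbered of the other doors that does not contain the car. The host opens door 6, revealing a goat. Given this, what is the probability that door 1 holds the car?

1/5

Consider each possible location of the car in turn.
If it is behind any of doors 1, 2, 3, 4, and 5 (prior 1/6 each): door 6 is the highest-numbered option available, probability 1; weight (1/6)·1 = 1/6 each.
If it is behind door 6 (prior 1/6): the host opened door 6, so this case is ruled out; weight (1/6)·0 = 0.
The weights sum to 5/6.
So P(the car behind door 1 | the host opened door 6) = (1/6) / (5/6) = 1/5.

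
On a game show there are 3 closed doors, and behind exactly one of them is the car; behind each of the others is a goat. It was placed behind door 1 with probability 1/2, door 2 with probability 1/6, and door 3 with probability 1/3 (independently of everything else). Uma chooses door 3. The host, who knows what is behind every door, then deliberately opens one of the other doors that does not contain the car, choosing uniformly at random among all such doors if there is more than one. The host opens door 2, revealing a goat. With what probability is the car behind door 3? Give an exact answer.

Consider each possible location of the car in turn.
If it is behind door 1 (prior 1/2): the host has no choice, probability 1; weight (1/2)·1 = 1/2.
If it is behind door 2 (prior 1/6): the host opened door 2, so this case is ruled out; weight (1/6)·0 = 0.
If it is behind door 3 (prior 1/3): the host has 2 equally likely choices, so probability 1/2; weight (1/3)·(1/2) = 1/6.
The weights sum to 2/3.
So P(the car behind door 3 | the host opened door 2) = (1/6) / (2/3) = 1/4.

1/4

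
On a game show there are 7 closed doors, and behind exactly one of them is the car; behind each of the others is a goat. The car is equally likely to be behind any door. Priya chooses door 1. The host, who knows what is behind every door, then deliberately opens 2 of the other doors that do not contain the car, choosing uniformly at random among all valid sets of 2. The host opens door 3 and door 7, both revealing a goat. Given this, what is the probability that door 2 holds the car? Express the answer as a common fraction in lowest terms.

3/14

Consider each possible location of the car in turn.
If it is behind door 1 (prior 1/7): the host has 15 equally likely choices, so probability 1/15; weight (1/7)·(1/15) = 1/105.
If it is behind any of doors 2, 4, 5, and 6 (prior 1/7 each): the host has 10 equally likely choices, so probability 1/10; weight (1/7)·(1/10) = 1/70 each.
If it is behind either of doors 3 and 7 (prior 1/7 each): that door was opened and seen not to hold the prize — ruled out; weight (1/7)·0 = 0 each.
The weights sum to 1/15.
So P(the car behind door 2 | the host opened door 3 and door 7) = (1/70) / (1/15) = 3/14.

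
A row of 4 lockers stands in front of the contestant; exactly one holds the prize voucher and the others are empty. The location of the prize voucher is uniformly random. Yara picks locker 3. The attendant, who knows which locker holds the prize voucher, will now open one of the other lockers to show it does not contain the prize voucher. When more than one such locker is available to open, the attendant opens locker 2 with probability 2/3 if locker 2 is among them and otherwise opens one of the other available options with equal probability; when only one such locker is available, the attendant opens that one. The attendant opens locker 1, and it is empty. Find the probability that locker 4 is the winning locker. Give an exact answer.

1/3

Apply Bayes' rule, conditioning on where the prize voucher actually is.
If it is in locker 1 (prior 1/4): the attendant opened locker 1, so this case is ruled out; weight (1/4)·0 = 0.
If it is in locker 2 (prior 1/4): locker 2 holds the prize so is unavailable; the attendant chooses uniformly among the 2 others, probability 1/2; weight (1/4)·(1/2) = 1/8.
If it is in locker 3 (prior 1/4): locker 2 is available but not opened; locker 1 gets probability (1 − 2/3)/2 = 1/6; weight (1/4)·(1/6) = 1/24.
If it is in locker 4 (prior 1/4): locker 2 is available but not opened, probability 1/3; weight (1/4)·(1/3) = 1/12.
The weights sum to 1/4.
So P(the prize voucher in locker 4 | the attendant opened locker 1) = (1/12) / (1/4) = 1/3.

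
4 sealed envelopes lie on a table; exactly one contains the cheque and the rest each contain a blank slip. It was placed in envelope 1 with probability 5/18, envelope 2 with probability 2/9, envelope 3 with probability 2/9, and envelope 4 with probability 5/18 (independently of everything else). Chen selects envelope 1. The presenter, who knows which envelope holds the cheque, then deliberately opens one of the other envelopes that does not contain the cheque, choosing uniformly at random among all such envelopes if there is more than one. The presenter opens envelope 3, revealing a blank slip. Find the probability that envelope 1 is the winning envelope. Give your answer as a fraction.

10/37

Apply Bayes' rule, conditioning on where the cheque actually is.
If it is in envelope 1 (prior 5/18): the presenter has 3 equally likely choices, so probability 1/3; weight (5/18)·(1/3) = 5/54.
If it is in envelope 2 (prior 2/9): the presenter has 2 equally likely choices, so probability 1/2; weight (2/9)·(1/2) = 1/9.
If it is in envelope 3 (prior 2/9): the presenter opened envelope 3, so this case is ruled out; weight (2/9)·0 = 0.
If it is in envelope 4 (prior 5/18): the presenter has 2 equally likely choices, so probability 1/2; weight (5/18)·(1/2) = 5/36.
The weights sum to 37/108.
So P(the cheque in envelope 1 | the presenter opened envelope 3) = (5/54) / (37/108) = 10/37.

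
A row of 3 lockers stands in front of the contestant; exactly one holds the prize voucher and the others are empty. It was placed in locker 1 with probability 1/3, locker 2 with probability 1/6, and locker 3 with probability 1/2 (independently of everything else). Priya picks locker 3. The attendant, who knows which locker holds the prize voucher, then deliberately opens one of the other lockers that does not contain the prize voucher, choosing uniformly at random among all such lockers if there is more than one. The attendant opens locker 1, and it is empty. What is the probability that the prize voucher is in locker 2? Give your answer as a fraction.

Consider each possible location of the prize voucher in turn.
If it is in locker 1 (prior 1/3): the attendant opened locker 1, so this case is ruled out; weight (1/3)·0 = 0.
If it is in locker 2 (prior 1/6): the attendant has no choice, probability 1; weight (1/6)·1 = 1/6.
If it is in locker 3 (prior 1/2): the attendant has 2 equally likely choices, so probability 1/2; weight (1/2)·(1/2) = 1/4.
The weights sum to 5/12.
So P(the prize voucher in locker 2 | the attendant opened locker 1) = (1/6) / (5/12) = 2/5.

2/5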